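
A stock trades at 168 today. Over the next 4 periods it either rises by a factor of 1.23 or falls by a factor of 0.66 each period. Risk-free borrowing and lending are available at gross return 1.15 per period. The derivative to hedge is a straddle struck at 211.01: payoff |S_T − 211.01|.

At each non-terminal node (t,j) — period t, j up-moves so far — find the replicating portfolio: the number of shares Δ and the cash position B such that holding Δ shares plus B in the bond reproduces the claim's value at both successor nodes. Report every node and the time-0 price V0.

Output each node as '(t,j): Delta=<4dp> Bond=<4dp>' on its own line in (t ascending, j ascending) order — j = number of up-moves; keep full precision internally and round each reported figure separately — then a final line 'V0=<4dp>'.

(0,0): Delta=0.5138 Bond=-25.3096
(1,0): Delta=-1.0000 Bond=138.7425
(1,1): Delta=0.6464 Bond=-56.5099
(2,0): Delta=-1.0000 Bond=159.5539
(2,1): Delta=-1.0000 Bond=159.5539
(2,2): Delta=0.7906 Bond=-101.6461
(3,0): Delta=-1.0000 Bond=183.4870
(3,1): Delta=-1.0000 Bond=183.4870
(3,2): Delta=-1.0000 Bond=183.4870
(3,3): Delta=0.9475 Bond=-165.9346
V0=61.0064

The replicating-portfolio and risk-neutral prices coincide; use p* = (1.15−0.66)/(1.23−0.66) = 0.8596 for the latter.
Terminal values V(4,·): V(4,0)=179.1324, V(4,1)=151.6018, V(4,2)=100.2948, V(4,3)=4.6771, V(4,4)=173.5196
  t=3,j=0: stock 48.2993 → up 59.4082 (V=151.6018), down 31.8776 (V=179.1324). Price 135.1876; hedge Δ=-1.0000, bond B=183.4870.
  t=3,j=1: stock 90.0124 → up 110.7152 (V=100.2948), down 59.4082 (V=151.6018). Price 93.4746; hedge Δ=-1.0000, bond B=183.4870.
  t=3,j=2: stock 167.7504 → up 206.3329 (V=4.6771), down 110.7152 (V=100.2948). Price 15.7366; hedge Δ=-1.0000, bond B=183.4870.
  t=3,j=3: stock 312.6257 → up 384.5296 (V=173.5196), down 206.3329 (V=4.6771). Price 130.2803; hedge Δ=0.9475, bond B=-165.9346.
  t=2,j=0: stock 73.1808 → up 90.0124 (V=93.4746), down 48.2993 (V=135.1876). Price 86.3731; hedge Δ=-1.0000, bond B=159.5539.
  t=2,j=1: stock 136.3824 → up 167.7504 (V=15.7366), down 90.0124 (V=93.4746). Price 23.1715; hedge Δ=-1.0000, bond B=159.5539.
  t=2,j=2: stock 254.1672 → up 312.6257 (V=130.2803), down 167.7504 (V=15.7366). Price 99.3078; hedge Δ=0.7906, bond B=-101.6461.
  t=1,j=0: stock 110.8800 → up 136.3824 (V=23.1715), down 73.1808 (V=86.3731). Price 27.8625; hedge Δ=-1.0000, bond B=138.7425.
  t=1,j=1: stock 206.6400 → up 254.1672 (V=99.3078), down 136.3824 (V=23.1715). Price 77.0626; hedge Δ=0.6464, bond B=-56.5099.
  t=0,j=0: stock 168.0000 → up 206.6400 (V=77.0626), down 110.8800 (V=27.8625). Price 61.0064; hedge Δ=0.5138, bond B=-25.3096.
Root portfolio cost Δ·168+B reproduces V0=61.0064.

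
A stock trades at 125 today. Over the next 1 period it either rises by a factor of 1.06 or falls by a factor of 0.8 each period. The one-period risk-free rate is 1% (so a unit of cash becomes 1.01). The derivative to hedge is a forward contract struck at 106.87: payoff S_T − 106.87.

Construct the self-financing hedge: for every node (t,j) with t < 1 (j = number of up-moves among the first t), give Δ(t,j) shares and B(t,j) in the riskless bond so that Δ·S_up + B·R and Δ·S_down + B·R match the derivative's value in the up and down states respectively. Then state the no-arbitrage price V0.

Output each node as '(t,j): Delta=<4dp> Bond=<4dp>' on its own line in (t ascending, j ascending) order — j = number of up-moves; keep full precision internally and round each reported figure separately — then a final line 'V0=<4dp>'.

(0,0): Delta=1.0000 Bond=-105.8119
V0=19.1881

Since d<R<u, set p* = (R−d)/(u−d) = 0.8077; price each node as the discounted p*-expectation of its children.
Payoff layer (t=1): V(1,0)=-6.8700, V(1,1)=25.6300
  t=0,j=0: stock 125.0000 → up 132.5000 (V=25.6300), down 100.0000 (V=-6.8700). Price 19.1881; hedge Δ=1.0000, bond B=-105.8119.
Each (Δ,B) replicates both successor values, so the strategy is self-financing and V0 is arbitrage-free.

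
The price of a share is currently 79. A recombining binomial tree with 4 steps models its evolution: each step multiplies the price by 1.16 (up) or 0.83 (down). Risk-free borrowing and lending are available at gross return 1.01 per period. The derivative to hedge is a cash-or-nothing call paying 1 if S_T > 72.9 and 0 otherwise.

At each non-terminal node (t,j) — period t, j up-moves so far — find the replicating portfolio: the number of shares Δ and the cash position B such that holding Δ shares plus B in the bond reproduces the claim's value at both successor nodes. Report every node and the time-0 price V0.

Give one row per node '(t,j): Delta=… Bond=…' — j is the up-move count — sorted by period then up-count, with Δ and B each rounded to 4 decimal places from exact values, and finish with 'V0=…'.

(0,0): Delta=0.0126 Bond=-0.2713
(1,0): Delta=0.0225 Bond=-0.9217
(1,1): Delta=0.0067 Bond=0.2657
(2,0): Delta=0.0301 Bond=-1.3449
(2,1): Delta=0.0179 Bond=-0.5860
(2,2): Delta=0.0000 Bond=0.9803
(3,0): Delta=0.0000 Bond=0.0000
(3,1): Delta=0.0480 Bond=-2.4902
(3,2): Delta=0.0000 Bond=0.9901
(3,3): Delta=0.0000 Bond=0.9901
V0=0.7230

Since d<R<u, set p* = (R−d)/(u−d) = 0.5455; price each node as the discounted p*-expectation of its children.
Terminal values V(4,·): V(4,0)=0.0000, V(4,1)=0.0000, V(4,2)=1.0000, V(4,3)=1.0000, V(4,4)=1.0000
Node (3,0) S=45.1712: V=(p*·0.0000+(1−p*)·0.0000)/1.01=0.0000; Δ=(0.0000−0.0000)/(52.3986−37.4921)=0.0000; B=V−Δ·S=0.0000
Node (3,1) S=63.1308: V=(p*·1.0000+(1−p*)·0.0000)/1.01=0.5401; Δ=(1.0000−0.0000)/(73.2317−52.3986)=0.0480; B=V−Δ·S=-2.4902
Node (3,2) S=88.2310: V=(p*·1.0000+(1−p*)·1.0000)/1.01=0.9901; Δ=(1.0000−1.0000)/(102.3480−73.2317)=0.0000; B=V−Δ·S=0.9901
Node (3,3) S=123.3108: V=(p*·1.0000+(1−p*)·1.0000)/1.01=0.9901; Δ=(1.0000−1.0000)/(143.0405−102.3480)=0.0000; B=V−Δ·S=0.9901
Node (2,0) S=54.4231: V=(p*·0.5401+(1−p*)·0.0000)/1.01=0.2917; Δ=(0.5401−0.0000)/(63.1308−45.1712)=0.0301; B=V−Δ·S=-1.3449
Node (2,1) S=76.0612: V=(p*·0.9901+(1−p*)·0.5401)/1.01=0.7778; Δ=(0.9901−0.5401)/(88.2310−63.1308)=0.0179; B=V−Δ·S=-0.5860
Node (2,2) S=106.3024: V=(p*·0.9901+(1−p*)·0.9901)/1.01=0.9803; Δ=(0.9901−0.9901)/(123.3108−88.2310)=0.0000; B=V−Δ·S=0.9803
Node (1,0) S=65.5700: V=(p*·0.7778+(1−p*)·0.2917)/1.01=0.5513; Δ=(0.7778−0.2917)/(76.0612−54.4231)=0.0225; B=V−Δ·S=-0.9217
Node (1,1) S=91.6400: V=(p*·0.9803+(1−p*)·0.7778)/1.01=0.8794; Δ=(0.9803−0.7778)/(106.3024−76.0612)=0.0067; B=V−Δ·S=0.2657
Node (0,0) S=79.0000: V=(p*·0.8794+(1−p*)·0.5513)/1.01=0.7230; Δ=(0.8794−0.5513)/(91.6400−65.5700)=0.0126; B=V−Δ·S=-0.2713
Each (Δ,B) replicates both successor values, so the strategy is self-financing and V0 is arbitrage-free.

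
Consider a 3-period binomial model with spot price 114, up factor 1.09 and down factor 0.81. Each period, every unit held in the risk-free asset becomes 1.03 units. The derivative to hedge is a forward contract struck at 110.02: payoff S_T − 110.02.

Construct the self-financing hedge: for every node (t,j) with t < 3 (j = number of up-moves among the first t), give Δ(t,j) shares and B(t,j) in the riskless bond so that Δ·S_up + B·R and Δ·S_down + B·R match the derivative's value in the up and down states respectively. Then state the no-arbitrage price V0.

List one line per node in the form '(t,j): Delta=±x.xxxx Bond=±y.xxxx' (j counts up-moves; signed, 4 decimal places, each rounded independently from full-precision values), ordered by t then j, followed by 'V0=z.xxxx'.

(0,0): Delta=1.0000 Bond=-100.6839
(1,0): Delta=1.0000 Bond=-103.7044
(1,1): Delta=1.0000 Bond=-103.7044
(2,0): Delta=1.0000 Bond=-106.8155
(2,1): Delta=1.0000 Bond=-106.8155
(2,2): Delta=1.0000 Bond=-106.8155
V0=13.3161

The replicating-portfolio and risk-neutral prices coincide; use p* = (1.03−0.81)/(1.09−0.81) = 0.7857 for the latter.
At expiry t=3: V(3,0)=-49.4357, V(3,1)=-28.4930, V(3,2)=-0.3108, V(3,3)=37.6133
(2,0): S=74.7954. Δ = (V_up−V_dn)/(S_up−S_dn) = (-28.4930−-49.4357)/(81.5270−60.5843) = 1.0000. V = [p*·-28.4930 + (1−p*)·-49.4357]/1.03 = -32.0201. B = V − Δ·S = -106.8155.
(2,1): S=100.6506. Δ = (V_up−V_dn)/(S_up−S_dn) = (-0.3108−-28.4930)/(109.7092−81.5270) = 1.0000. V = [p*·-0.3108 + (1−p*)·-28.4930]/1.03 = -6.1649. B = V − Δ·S = -106.8155.
(2,2): S=135.4434. Δ = (V_up−V_dn)/(S_up−S_dn) = (37.6133−-0.3108)/(147.6333−109.7092) = 1.0000. V = [p*·37.6133 + (1−p*)·-0.3108]/1.03 = 28.6279. B = V − Δ·S = -106.8155.
(1,0): S=92.3400. Δ = (V_up−V_dn)/(S_up−S_dn) = (-6.1649−-32.0201)/(100.6506−74.7954) = 1.0000. V = [p*·-6.1649 + (1−p*)·-32.0201]/1.03 = -11.3644. B = V − Δ·S = -103.7044.
(1,1): S=124.2600. Δ = (V_up−V_dn)/(S_up−S_dn) = (28.6279−-6.1649)/(135.4434−100.6506) = 1.0000. V = [p*·28.6279 + (1−p*)·-6.1649]/1.03 = 20.5556. B = V − Δ·S = -103.7044.
(0,0): S=114.0000. Δ = (V_up−V_dn)/(S_up−S_dn) = (20.5556−-11.3644)/(124.2600−92.3400) = 1.0000. V = [p*·20.5556 + (1−p*)·-11.3644]/1.03 = 13.3161. B = V − Δ·S = -100.6839.
Self-financing check: at every node Δ·S+B equals the discounted successor values.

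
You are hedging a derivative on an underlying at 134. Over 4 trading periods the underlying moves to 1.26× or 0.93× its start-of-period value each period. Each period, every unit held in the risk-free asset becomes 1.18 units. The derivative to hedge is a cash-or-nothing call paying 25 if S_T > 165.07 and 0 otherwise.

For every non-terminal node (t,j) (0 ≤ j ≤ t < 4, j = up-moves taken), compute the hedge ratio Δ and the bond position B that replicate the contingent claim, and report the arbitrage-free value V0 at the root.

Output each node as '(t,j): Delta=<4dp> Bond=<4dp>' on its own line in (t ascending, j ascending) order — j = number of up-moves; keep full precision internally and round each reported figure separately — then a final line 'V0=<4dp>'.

(0,0): Delta=0.0460 Bond=6.1349
(1,0): Delta=0.1604 Bond=-7.0179
(1,1): Delta=0.0189 Bond=11.8015
(2,0): Delta=0.4197 Bond=-38.3328
(2,1): Delta=0.0991 Bond=1.3355
(2,2): Delta=0.0000 Bond=17.9546
(3,0): Delta=0.0000 Bond=0.0000
(3,1): Delta=0.5188 Bond=-59.7072
(3,2): Delta=0.0000 Bond=21.1864
(3,3): Delta=0.0000 Bond=21.1864
V0=12.2935

No-arbitrage ⇒ martingale measure with p* = (R−d)/(u−d) = 0.7576.
At expiry t=4: V(4,0)=0.0000, V(4,1)=0.0000, V(4,2)=25.0000, V(4,3)=25.0000, V(4,4)=25.0000
(3,0): S=107.7838. Δ = (V_up−V_dn)/(S_up−S_dn) = (0.0000−0.0000)/(135.8076−100.2390) = 0.0000. V = [p*·0.0000 + (1−p*)·0.0000]/1.18 = 0.0000. B = V − Δ·S = 0.0000.
(3,1): S=146.0297. Δ = (V_up−V_dn)/(S_up−S_dn) = (25.0000−0.0000)/(183.9974−135.8076) = 0.5188. V = [p*·25.0000 + (1−p*)·0.0000]/1.18 = 16.0503. B = V − Δ·S = -59.7072.
(3,2): S=197.8467. Δ = (V_up−V_dn)/(S_up−S_dn) = (25.0000−25.0000)/(249.2869−183.9974) = 0.0000. V = [p*·25.0000 + (1−p*)·25.0000]/1.18 = 21.1864. B = V − Δ·S = 21.1864.
(3,3): S=268.0504. Δ = (V_up−V_dn)/(S_up−S_dn) = (25.0000−25.0000)/(337.7435−249.2869) = 0.0000. V = [p*·25.0000 + (1−p*)·25.0000]/1.18 = 21.1864. B = V − Δ·S = 21.1864.
(2,0): S=115.8966. Δ = (V_up−V_dn)/(S_up−S_dn) = (16.0503−0.0000)/(146.0297−107.7838) = 0.4197. V = [p*·16.0503 + (1−p*)·0.0000]/1.18 = 10.3045. B = V − Δ·S = -38.3328.
(2,1): S=157.0212. Δ = (V_up−V_dn)/(S_up−S_dn) = (21.1864−16.0503)/(197.8467−146.0297) = 0.0991. V = [p*·21.1864 + (1−p*)·16.0503]/1.18 = 16.8994. B = V − Δ·S = 1.3355.
(2,2): S=212.7384. Δ = (V_up−V_dn)/(S_up−S_dn) = (21.1864−21.1864)/(268.0504−197.8467) = 0.0000. V = [p*·21.1864 + (1−p*)·21.1864]/1.18 = 17.9546. B = V − Δ·S = 17.9546.
(1,0): S=124.6200. Δ = (V_up−V_dn)/(S_up−S_dn) = (16.8994−10.3045)/(157.0212−115.8966) = 0.1604. V = [p*·16.8994 + (1−p*)·10.3045]/1.18 = 12.9667. B = V − Δ·S = -7.0179.
(1,1): S=168.8400. Δ = (V_up−V_dn)/(S_up−S_dn) = (17.9546−16.8994)/(212.7384−157.0212) = 0.0189. V = [p*·17.9546 + (1−p*)·16.8994]/1.18 = 14.9990. B = V − Δ·S = 11.8015.
(0,0): S=134.0000. Δ = (V_up−V_dn)/(S_up−S_dn) = (14.9990−12.9667)/(168.8400−124.6200) = 0.0460. V = [p*·14.9990 + (1−p*)·12.9667]/1.18 = 12.2935. B = V − Δ·S = 6.1349.
The time-0 hedge costs 12.2935, which is the no-arbitrage price.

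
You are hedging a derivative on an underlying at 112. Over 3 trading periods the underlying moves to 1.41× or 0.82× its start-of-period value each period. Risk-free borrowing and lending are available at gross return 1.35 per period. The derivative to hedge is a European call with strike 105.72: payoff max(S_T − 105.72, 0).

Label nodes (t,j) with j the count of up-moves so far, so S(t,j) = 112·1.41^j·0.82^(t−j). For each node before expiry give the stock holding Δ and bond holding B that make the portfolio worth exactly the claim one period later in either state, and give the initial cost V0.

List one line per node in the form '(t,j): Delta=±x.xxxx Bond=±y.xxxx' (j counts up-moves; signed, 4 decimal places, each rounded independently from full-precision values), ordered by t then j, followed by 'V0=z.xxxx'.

(0,0): Delta=0.9962 Bond=-42.5274
(1,0): Delta=0.9389 Bond=-52.1452
(1,1): Delta=1.0000 Bond=-58.0082
(2,0): Delta=0.0105 Bond=-0.4791
(2,1): Delta=1.0000 Bond=-78.3111
(2,2): Delta=1.0000 Bond=-78.3111
V0=69.0497

Under the risk-neutral measure, an up-move has probability p* = (R−d)/(u−d) = 0.8983 and values discount at R = 1.35.
Payoff layer (t=3): V(3,0)=0.0000, V(3,1)=0.4654, V(3,2)=76.8671, V(3,3)=208.2408
Node (2,0) S=75.3088: V=(p*·0.4654+(1−p*)·0.0000)/1.35=0.3097; Δ=(0.4654−0.0000)/(106.1854−61.7532)=0.0105; B=V−Δ·S=-0.4791
Node (2,1) S=129.4944: V=(p*·76.8671+(1−p*)·0.4654)/1.35=51.1833; Δ=(76.8671−0.4654)/(182.5871−106.1854)=1.0000; B=V−Δ·S=-78.3111
Node (2,2) S=222.6672: V=(p*·208.2408+(1−p*)·76.8671)/1.35=144.3561; Δ=(208.2408−76.8671)/(313.9608−182.5871)=1.0000; B=V−Δ·S=-78.3111
Node (1,0) S=91.8400: V=(p*·51.1833+(1−p*)·0.3097)/1.35=34.0813; Δ=(51.1833−0.3097)/(129.4944−75.3088)=0.9389; B=V−Δ·S=-52.1452
Node (1,1) S=157.9200: V=(p*·144.3561+(1−p*)·51.1833)/1.35=99.9118; Δ=(144.3561−51.1833)/(222.6672−129.4944)=1.0000; B=V−Δ·S=-58.0082
Node (0,0) S=112.0000: V=(p*·99.9118+(1−p*)·34.0813)/1.35=69.0497; Δ=(99.9118−34.0813)/(157.9200−91.8400)=0.9962; B=V−Δ·S=-42.5274
Each (Δ,B) replicates both successor values, so the strategy is self-financing and V0 is arbitrage-free.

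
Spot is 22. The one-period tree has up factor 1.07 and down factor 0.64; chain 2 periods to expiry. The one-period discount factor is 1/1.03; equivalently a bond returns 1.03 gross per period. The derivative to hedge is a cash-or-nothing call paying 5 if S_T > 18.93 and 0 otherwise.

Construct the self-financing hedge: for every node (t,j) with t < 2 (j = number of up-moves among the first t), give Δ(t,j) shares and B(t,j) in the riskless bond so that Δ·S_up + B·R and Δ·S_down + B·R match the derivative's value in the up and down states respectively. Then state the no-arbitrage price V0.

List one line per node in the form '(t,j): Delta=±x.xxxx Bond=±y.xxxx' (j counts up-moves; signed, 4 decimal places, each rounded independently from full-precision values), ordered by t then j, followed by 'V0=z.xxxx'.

The replicating-portfolio and risk-neutral prices coincide; use p* = (1.03−0.64)/(1.07−0.64) = 0.9070 for the latter.
Terminal values V(2,·): V(2,0)=0.0000, V(2,1)=0.0000, V(2,2)=5.0000
Node (1,0) S=14.0800: V=(p*·0.0000+(1−p*)·0.0000)/1.03=0.0000; Δ=(0.0000−0.0000)/(15.0656−9.0112)=0.0000; B=V−Δ·S=0.0000
Node (1,1) S=23.5400: V=(p*·5.0000+(1−p*)·0.0000)/1.03=4.4028; Δ=(5.0000−0.0000)/(25.1878−15.0656)=0.4940; B=V−Δ·S=-7.2251
Node (0,0) S=22.0000: V=(p*·4.4028+(1−p*)·0.0000)/1.03=3.8769; Δ=(4.4028−0.0000)/(23.5400−14.0800)=0.4654; B=V−Δ·S=-6.3621
Self-financing check: at every node Δ·S+B equals the discounted successor values.

(0,0): Delta=0.4654 Bond=-6.3621
(1,0): Delta=0.0000 Bond=0.0000
(1,1): Delta=0.4940 Bond=-7.2251
V0=3.8769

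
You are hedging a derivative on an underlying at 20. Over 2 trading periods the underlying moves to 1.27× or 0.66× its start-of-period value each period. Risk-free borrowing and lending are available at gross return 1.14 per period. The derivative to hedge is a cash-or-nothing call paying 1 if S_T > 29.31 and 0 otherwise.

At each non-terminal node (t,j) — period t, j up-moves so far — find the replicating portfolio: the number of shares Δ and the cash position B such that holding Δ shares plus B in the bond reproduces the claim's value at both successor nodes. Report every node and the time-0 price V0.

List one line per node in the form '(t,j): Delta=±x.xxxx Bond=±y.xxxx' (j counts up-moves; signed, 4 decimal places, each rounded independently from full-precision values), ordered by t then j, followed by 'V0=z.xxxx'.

(0,0): Delta=0.0566 Bond=-0.6551
(1,0): Delta=0.0000 Bond=0.0000
(1,1): Delta=0.0645 Bond=-0.9491
V0=0.4764

Since d<R<u, set p* = (R−d)/(u−d) = 0.7869; price each node as the discounted p*-expectation of its children.
Terminal payoffs: V(2,0)=0.0000, V(2,1)=0.0000, V(2,2)=1.0000
Node (1,0) S=13.2000: V=(p*·0.0000+(1−p*)·0.0000)/1.14=0.0000; Δ=(0.0000−0.0000)/(16.7640−8.7120)=0.0000; B=V−Δ·S=0.0000
Node (1,1) S=25.4000: V=(p*·1.0000+(1−p*)·0.0000)/1.14=0.6903; Δ=(1.0000−0.0000)/(32.2580−16.7640)=0.0645; B=V−Δ·S=-0.9491
Node (0,0) S=20.0000: V=(p*·0.6903+(1−p*)·0.0000)/1.14=0.4764; Δ=(0.6903−0.0000)/(25.4000−13.2000)=0.0566; B=V−Δ·S=-0.6551
Root portfolio cost Δ·20+B reproduces V0=0.4764.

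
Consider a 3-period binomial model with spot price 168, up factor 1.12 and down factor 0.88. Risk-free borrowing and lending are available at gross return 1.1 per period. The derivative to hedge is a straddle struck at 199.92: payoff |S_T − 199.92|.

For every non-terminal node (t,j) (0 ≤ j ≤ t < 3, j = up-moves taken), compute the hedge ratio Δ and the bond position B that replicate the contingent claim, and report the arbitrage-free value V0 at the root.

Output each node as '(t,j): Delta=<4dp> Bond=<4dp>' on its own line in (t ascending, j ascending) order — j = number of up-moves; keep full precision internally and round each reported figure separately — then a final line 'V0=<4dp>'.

Risk-neutral probability p* = (R−d)/(u−d) = (1.1−0.88)/(1.12−0.88) = 0.9167.
Payoff layer (t=3): V(3,0)=85.4327, V(3,1)=54.2089, V(3,2)=14.4695, V(3,3)=36.1079
Node (2,0) S=130.0992: V=(p*·54.2089+(1−p*)·85.4327)/1.1=51.6463; Δ=(54.2089−85.4327)/(145.7111−114.4873)=-1.0000; B=V−Δ·S=181.7455
Node (2,1) S=165.5808: V=(p*·14.4695+(1−p*)·54.2089)/1.1=16.1647; Δ=(14.4695−54.2089)/(185.4505−145.7111)=-1.0000; B=V−Δ·S=181.7455
Node (2,2) S=210.7392: V=(p*·36.1079+(1−p*)·14.4695)/1.1=31.1861; Δ=(36.1079−14.4695)/(236.0279−185.4505)=0.4278; B=V−Δ·S=-58.9739
Node (1,0) S=147.8400: V=(p*·16.1647+(1−p*)·51.6463)/1.1=17.3831; Δ=(16.1647−51.6463)/(165.5808−130.0992)=-1.0000; B=V−Δ·S=165.2231
Node (1,1) S=188.1600: V=(p*·31.1861+(1−p*)·16.1647)/1.1=27.2130; Δ=(31.1861−16.1647)/(210.7392−165.5808)=0.3326; B=V−Δ·S=-35.3763
Node (0,0) S=168.0000: V=(p*·27.2130+(1−p*)·17.3831)/1.1=23.9944; Δ=(27.2130−17.3831)/(188.1600−147.8400)=0.2438; B=V−Δ·S=-16.9634
The time-0 hedge costs 23.9944, which is the no-arbitrage price.

(0,0): Delta=0.2438 Bond=-16.9634
(1,0): Delta=-1.0000 Bond=165.2231
(1,1): Delta=0.3326 Bond=-35.3763
(2,0): Delta=-1.0000 Bond=181.7455
(2,1): Delta=-1.0000 Bond=181.7455
(2,2): Delta=0.4278 Bond=-58.9739
V0=23.9944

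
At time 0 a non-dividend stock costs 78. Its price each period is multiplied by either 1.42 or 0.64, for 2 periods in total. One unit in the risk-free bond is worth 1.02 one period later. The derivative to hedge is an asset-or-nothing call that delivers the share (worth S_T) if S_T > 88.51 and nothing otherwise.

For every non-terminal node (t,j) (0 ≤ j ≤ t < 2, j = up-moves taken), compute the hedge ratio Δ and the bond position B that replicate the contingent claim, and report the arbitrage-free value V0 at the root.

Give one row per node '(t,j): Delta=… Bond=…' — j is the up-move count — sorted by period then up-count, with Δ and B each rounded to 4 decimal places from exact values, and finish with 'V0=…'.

(0,0): Delta=1.2347 Bond=-60.4290
(1,0): Delta=0.0000 Bond=0.0000
(1,1): Delta=1.8205 Bond=-126.5192
V0=35.8797

Since d<R<u, set p* = (R−d)/(u−d) = 0.4872; price each node as the discounted p*-expectation of its children.
Terminal payoffs: V(2,0)=0.0000, V(2,1)=0.0000, V(2,2)=157.2792
(1,0): S=49.9200. Δ = (V_up−V_dn)/(S_up−S_dn) = (0.0000−0.0000)/(70.8864−31.9488) = 0.0000. V = [p*·0.0000 + (1−p*)·0.0000]/1.02 = 0.0000. B = V − Δ·S = 0.0000.
(1,1): S=110.7600. Δ = (V_up−V_dn)/(S_up−S_dn) = (157.2792−0.0000)/(157.2792−70.8864) = 1.8205. V = [p*·157.2792 + (1−p*)·0.0000]/1.02 = 75.1208. B = V − Δ·S = -126.5192.
(0,0): S=78.0000. Δ = (V_up−V_dn)/(S_up−S_dn) = (75.1208−0.0000)/(110.7600−49.9200) = 1.2347. V = [p*·75.1208 + (1−p*)·0.0000]/1.02 = 35.8797. B = V − Δ·S = -60.4290.
Self-financing check: at every node Δ·S+B equals the discounted successor values.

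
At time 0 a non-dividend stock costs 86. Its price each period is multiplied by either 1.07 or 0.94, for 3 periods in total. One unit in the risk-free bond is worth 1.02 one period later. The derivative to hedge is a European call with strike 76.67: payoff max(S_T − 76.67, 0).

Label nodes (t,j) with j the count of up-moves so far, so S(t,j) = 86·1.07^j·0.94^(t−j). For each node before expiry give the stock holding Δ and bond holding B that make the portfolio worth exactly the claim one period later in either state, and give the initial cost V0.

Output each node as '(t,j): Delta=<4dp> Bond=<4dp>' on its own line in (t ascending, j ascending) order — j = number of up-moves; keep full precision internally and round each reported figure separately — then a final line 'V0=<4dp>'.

Risk-neutral probability p* = (R−d)/(u−d) = (1.02−0.94)/(1.07−0.94) = 0.6154.
Payoff layer (t=3): V(3,0)=0.0000, V(3,1)=4.6389, V(3,2)=15.8837, V(3,3)=28.6837
Node (2,0) S=75.9896: V=(p*·4.6389+(1−p*)·0.0000)/1.02=2.7987; Δ=(4.6389−0.0000)/(81.3089−71.4302)=0.4696; B=V−Δ·S=-32.8849
Node (2,1) S=86.4988: V=(p*·15.8837+(1−p*)·4.6389)/1.02=11.3321; Δ=(15.8837−4.6389)/(92.5537−81.3089)=1.0000; B=V−Δ·S=-75.1667
Node (2,2) S=98.4614: V=(p*·28.6837+(1−p*)·15.8837)/1.02=23.2947; Δ=(28.6837−15.8837)/(105.3537−92.5537)=1.0000; B=V−Δ·S=-75.1667
Node (1,0) S=80.8400: V=(p*·11.3321+(1−p*)·2.7987)/1.02=7.8922; Δ=(11.3321−2.7987)/(86.4988−75.9896)=0.8120; B=V−Δ·S=-57.7495
Node (1,1) S=92.0200: V=(p*·23.2947+(1−p*)·11.3321)/1.02=18.3272; Δ=(23.2947−11.3321)/(98.4614−86.4988)=1.0000; B=V−Δ·S=-73.6928
Node (0,0) S=86.0000: V=(p*·18.3272+(1−p*)·7.8922)/1.02=14.0331; Δ=(18.3272−7.8922)/(92.0200−80.8400)=0.9334; B=V−Δ·S=-66.2360
Each (Δ,B) replicates both successor values, so the strategy is self-financing and V0 is arbitrage-free.

(0,0): Delta=0.9334 Bond=-66.2360
(1,0): Delta=0.8120 Bond=-57.7495
(1,1): Delta=1.0000 Bond=-73.6928
(2,0): Delta=0.4696 Bond=-32.8849
(2,1): Delta=1.0000 Bond=-75.1667
(2,2): Delta=1.0000 Bond=-75.1667
V0=14.0331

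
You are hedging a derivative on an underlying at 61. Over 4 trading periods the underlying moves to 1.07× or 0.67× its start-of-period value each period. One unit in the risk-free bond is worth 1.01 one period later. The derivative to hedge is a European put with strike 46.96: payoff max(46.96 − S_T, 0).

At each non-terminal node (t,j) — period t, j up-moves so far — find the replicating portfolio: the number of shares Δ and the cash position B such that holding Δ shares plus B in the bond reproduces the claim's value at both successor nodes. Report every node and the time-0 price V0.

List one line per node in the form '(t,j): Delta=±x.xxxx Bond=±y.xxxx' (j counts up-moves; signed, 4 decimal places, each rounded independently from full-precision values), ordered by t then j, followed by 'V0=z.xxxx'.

No-arbitrage ⇒ martingale measure with p* = (R−d)/(u−d) = 0.8500.
At expiry t=4: V(4,0)=34.6678, V(4,1)=27.3292, V(4,2)=15.6093, V(4,3)=0.0000, V(4,4)=0.0000
  t=3,j=0: stock 18.3465 → up 19.6308 (V=27.3292), down 12.2922 (V=34.6678). Price 28.1485; hedge Δ=-1.0000, bond B=46.4950.
  t=3,j=1: stock 29.2997 → up 31.3507 (V=15.6093), down 19.6308 (V=27.3292). Price 17.1953; hedge Δ=-1.0000, bond B=46.4950.
  t=3,j=2: stock 46.7921 → up 50.0675 (V=0.0000), down 31.3507 (V=15.6093). Price 2.3182; hedge Δ=-0.8340, bond B=41.3415.
  t=3,j=3: stock 74.7276 → up 79.9586 (V=0.0000), down 50.0675 (V=0.0000). Price 0.0000; hedge Δ=0.0000, bond B=0.0000.
  t=2,j=0: stock 27.3829 → up 29.2997 (V=17.1953), down 18.3465 (V=28.1485). Price 18.6518; hedge Δ=-1.0000, bond B=46.0347.
  t=2,j=1: stock 43.7309 → up 46.7921 (V=2.3182), down 29.2997 (V=17.1953). Price 4.5047; hedge Δ=-0.8505, bond B=41.6976.
  t=2,j=2: stock 69.8389 → up 74.7276 (V=0.0000), down 46.7921 (V=2.3182). Price 0.3443; hedge Δ=-0.0830, bond B=6.1398.
  t=1,j=0: stock 40.8700 → up 43.7309 (V=4.5047), down 27.3829 (V=18.6518). Price 6.5612; hedge Δ=-0.8654, bond B=41.9288.
  t=1,j=1: stock 65.2700 → up 69.8389 (V=0.3443), down 43.7309 (V=4.5047). Price 0.9588; hedge Δ=-0.1594, bond B=11.3599.
  t=0,j=0: stock 61.0000 → up 65.2700 (V=0.9588), down 40.8700 (V=6.5612). Price 1.7813; hedge Δ=-0.2296, bond B=15.7874.
Root portfolio cost Δ·61+B reproduces V0=1.7813.

(0,0): Delta=-0.2296 Bond=15.7874
(1,0): Delta=-0.8654 Bond=41.9288
(1,1): Delta=-0.1594 Bond=11.3599
(2,0): Delta=-1.0000 Bond=46.0347
(2,1): Delta=-0.8505 Bond=41.6976
(2,2): Delta=-0.0830 Bond=6.1398
(3,0): Delta=-1.0000 Bond=46.4950
(3,1): Delta=-1.0000 Bond=46.4950
(3,2): Delta=-0.8340 Bond=41.3415
(3,3): Delta=0.0000 Bond=0.0000
V0=1.7813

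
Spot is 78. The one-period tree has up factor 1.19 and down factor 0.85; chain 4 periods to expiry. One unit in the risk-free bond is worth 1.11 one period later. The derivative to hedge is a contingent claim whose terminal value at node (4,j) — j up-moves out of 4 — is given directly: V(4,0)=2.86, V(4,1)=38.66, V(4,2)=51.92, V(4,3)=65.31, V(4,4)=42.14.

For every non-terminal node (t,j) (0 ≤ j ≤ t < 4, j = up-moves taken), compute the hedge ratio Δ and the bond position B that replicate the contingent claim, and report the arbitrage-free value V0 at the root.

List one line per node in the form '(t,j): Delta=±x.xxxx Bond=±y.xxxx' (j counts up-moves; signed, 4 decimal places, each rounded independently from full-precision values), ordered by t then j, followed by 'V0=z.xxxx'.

(0,0): Delta=-0.0740 Bond=41.0345
(1,0): Delta=0.5251 Bond=5.8293
(1,1): Delta=-0.2057 Bond=57.7696
(2,0): Delta=0.8728 Bond=-13.1258
(2,1): Delta=0.4487 Bond=12.5002
(2,2): Delta=-0.3495 Bond=80.0085
(3,0): Delta=2.1981 Bond=-78.0541
(3,1): Delta=0.5815 Bond=4.9640
(3,2): Delta=0.4195 Bond=16.6171
(3,3): Delta=-0.5185 Bond=111.0225
V0=35.2635

No-arbitrage ⇒ martingale measure with p* = (R−d)/(u−d) = 0.7647.
At expiry t=4: V(4,0)=2.8600, V(4,1)=38.6600, V(4,2)=51.9200, V(4,3)=65.3100, V(4,4)=42.1400
  t=3,j=0: stock 47.9017 → up 57.0031 (V=38.6600), down 40.7165 (V=2.8600). Price 27.2401; hedge Δ=2.1981, bond B=-78.0541.
  t=3,j=1: stock 67.0624 → up 79.8043 (V=51.9200), down 57.0031 (V=38.6600). Price 43.9640; hedge Δ=0.5815, bond B=4.9640.
  t=3,j=2: stock 93.8874 → up 111.7260 (V=65.3100), down 79.8043 (V=51.9200). Price 55.9995; hedge Δ=0.4195, bond B=16.6171.
  t=3,j=3: stock 131.4424 → up 156.4165 (V=42.1400), down 111.7260 (V=65.3100). Price 42.8755; hedge Δ=-0.5185, bond B=111.0225.
  t=2,j=0: stock 56.3550 → up 67.0624 (V=43.9640), down 47.9017 (V=27.2401). Price 36.0621; hedge Δ=0.8728, bond B=-13.1258.
  t=2,j=1: stock 78.8970 → up 93.8874 (V=55.9995), down 67.0624 (V=43.9640). Price 47.8987; hedge Δ=0.4487, bond B=12.5002.
  t=2,j=2: stock 110.4558 → up 131.4424 (V=42.8755), down 93.8874 (V=55.9995). Price 41.4085; hedge Δ=-0.3495, bond B=80.0085.
  t=1,j=0: stock 66.3000 → up 78.8970 (V=47.8987), down 56.3550 (V=36.0621). Price 40.6429; hedge Δ=0.5251, bond B=5.8293.
  t=1,j=1: stock 92.8200 → up 110.4558 (V=41.4085), down 78.8970 (V=47.8987). Price 38.6808; hedge Δ=-0.2057, bond B=57.7696.
  t=0,j=0: stock 78.0000 → up 92.8200 (V=38.6808), down 66.3000 (V=40.6429). Price 35.2635; hedge Δ=-0.0740, bond B=41.0345.
Check: Δ(0,0)·S0 + B(0,0) = 35.2635 = V0.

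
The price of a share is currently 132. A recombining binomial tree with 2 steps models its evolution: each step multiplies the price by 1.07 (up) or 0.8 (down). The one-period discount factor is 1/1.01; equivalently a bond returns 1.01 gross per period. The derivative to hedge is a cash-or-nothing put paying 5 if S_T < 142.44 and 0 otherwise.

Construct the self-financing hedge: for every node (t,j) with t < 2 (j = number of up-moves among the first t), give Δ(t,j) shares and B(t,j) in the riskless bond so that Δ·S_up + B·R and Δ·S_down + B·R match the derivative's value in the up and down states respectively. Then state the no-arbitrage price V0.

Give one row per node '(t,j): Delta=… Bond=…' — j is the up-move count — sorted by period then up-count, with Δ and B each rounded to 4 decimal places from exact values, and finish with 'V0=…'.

Risk-neutral probability p* = (R−d)/(u−d) = (1.01−0.8)/(1.07−0.8) = 0.7778.
Terminal payoffs: V(2,0)=5.0000, V(2,1)=5.0000, V(2,2)=0.0000
  t=1,j=0: stock 105.6000 → up 112.9920 (V=5.0000), down 84.4800 (V=5.0000). Price 4.9505; hedge Δ=0.0000, bond B=4.9505.
  t=1,j=1: stock 141.2400 → up 151.1268 (V=0.0000), down 112.9920 (V=5.0000). Price 1.1001; hedge Δ=-0.1311, bond B=19.6186.
  t=0,j=0: stock 132.0000 → up 141.2400 (V=1.1001), down 105.6000 (V=4.9505). Price 1.9364; hedge Δ=-0.1080, bond B=16.1971.
The time-0 hedge costs 1.9364, which is the no-arbitrage price.

(0,0): Delta=-0.1080 Bond=16.1971
(1,0): Delta=0.0000 Bond=4.9505
(1,1): Delta=-0.1311 Bond=19.6186
V0=1.9364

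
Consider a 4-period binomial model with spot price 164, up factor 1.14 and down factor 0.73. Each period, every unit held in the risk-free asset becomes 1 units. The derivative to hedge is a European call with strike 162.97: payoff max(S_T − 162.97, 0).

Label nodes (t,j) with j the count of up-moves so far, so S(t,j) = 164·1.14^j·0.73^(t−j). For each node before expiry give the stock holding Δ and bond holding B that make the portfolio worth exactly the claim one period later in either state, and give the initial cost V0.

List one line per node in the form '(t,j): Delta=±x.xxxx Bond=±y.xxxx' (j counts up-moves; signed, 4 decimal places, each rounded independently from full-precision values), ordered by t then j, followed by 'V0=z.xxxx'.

(0,0): Delta=0.5183 Bond=-57.9327
(1,0): Delta=0.1272 Bond=-11.1192
(1,1): Delta=0.6481 Bond=-82.2063
(2,0): Delta=0.0000 Bond=0.0000
(2,1): Delta=0.1695 Bond=-16.8848
(2,2): Delta=0.8070 Bond=-116.0768
(3,0): Delta=0.0000 Bond=0.0000
(3,1): Delta=0.0000 Bond=0.0000
(3,2): Delta=0.2257 Bond=-25.6398
(3,3): Delta=1.0000 Bond=-162.9700
V0=27.0608

Risk-neutral probability p* = (R−d)/(u−d) = (1−0.73)/(1.14−0.73) = 0.6585.
Payoff layer (t=4): V(4,0)=0.0000, V(4,1)=0.0000, V(4,2)=0.0000, V(4,3)=14.4004, V(4,4)=114.0195
(3,0): S=63.7988. Δ = (V_up−V_dn)/(S_up−S_dn) = (0.0000−0.0000)/(72.7306−46.5731) = 0.0000. V = [p*·0.0000 + (1−p*)·0.0000]/1 = 0.0000. B = V − Δ·S = 0.0000.
(3,1): S=99.6310. Δ = (V_up−V_dn)/(S_up−S_dn) = (0.0000−0.0000)/(113.5793−72.7306) = 0.0000. V = [p*·0.0000 + (1−p*)·0.0000]/1 = 0.0000. B = V − Δ·S = 0.0000.
(3,2): S=155.5881. Δ = (V_up−V_dn)/(S_up−S_dn) = (14.4004−0.0000)/(177.3704−113.5793) = 0.2257. V = [p*·14.4004 + (1−p*)·0.0000]/1 = 9.4832. B = V − Δ·S = -25.6398.
(3,3): S=242.9732. Δ = (V_up−V_dn)/(S_up−S_dn) = (114.0195−14.4004)/(276.9895−177.3704) = 1.0000. V = [p*·114.0195 + (1−p*)·14.4004]/1 = 80.0032. B = V − Δ·S = -162.9700.
(2,0): S=87.3956. Δ = (V_up−V_dn)/(S_up−S_dn) = (0.0000−0.0000)/(99.6310−63.7988) = 0.0000. V = [p*·0.0000 + (1−p*)·0.0000]/1 = 0.0000. B = V − Δ·S = 0.0000.
(2,1): S=136.4808. Δ = (V_up−V_dn)/(S_up−S_dn) = (9.4832−0.0000)/(155.5881−99.6310) = 0.1695. V = [p*·9.4832 + (1−p*)·0.0000]/1 = 6.2450. B = V − Δ·S = -16.8848.
(2,2): S=213.1344. Δ = (V_up−V_dn)/(S_up−S_dn) = (80.0032−9.4832)/(242.9732−155.5881) = 0.8070. V = [p*·80.0032 + (1−p*)·9.4832]/1 = 55.9232. B = V − Δ·S = -116.0768.
(1,0): S=119.7200. Δ = (V_up−V_dn)/(S_up−S_dn) = (6.2450−0.0000)/(136.4808−87.3956) = 0.1272. V = [p*·6.2450 + (1−p*)·0.0000]/1 = 4.1126. B = V − Δ·S = -11.1192.
(1,1): S=186.9600. Δ = (V_up−V_dn)/(S_up−S_dn) = (55.9232−6.2450)/(213.1344−136.4808) = 0.6481. V = [p*·55.9232 + (1−p*)·6.2450]/1 = 38.9599. B = V − Δ·S = -82.2063.
(0,0): S=164.0000. Δ = (V_up−V_dn)/(S_up−S_dn) = (38.9599−4.1126)/(186.9600−119.7200) = 0.5183. V = [p*·38.9599 + (1−p*)·4.1126]/1 = 27.0608. B = V − Δ·S = -57.9327.
Each (Δ,B) replicates both successor values, so the strategy is self-financing and V0 is arbitrage-free.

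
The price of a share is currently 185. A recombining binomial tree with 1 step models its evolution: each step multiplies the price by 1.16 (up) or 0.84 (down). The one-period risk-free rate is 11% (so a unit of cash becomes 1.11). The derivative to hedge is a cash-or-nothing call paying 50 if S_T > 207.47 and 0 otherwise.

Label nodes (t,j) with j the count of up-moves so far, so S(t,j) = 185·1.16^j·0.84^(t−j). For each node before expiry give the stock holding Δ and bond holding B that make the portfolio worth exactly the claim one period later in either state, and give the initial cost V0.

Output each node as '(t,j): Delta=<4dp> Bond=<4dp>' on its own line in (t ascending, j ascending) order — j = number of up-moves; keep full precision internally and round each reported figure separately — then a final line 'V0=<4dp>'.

(0,0): Delta=0.8446 Bond=-118.2432
V0=38.0068

Since d<R<u, set p* = (R−d)/(u−d) = 0.8438; price each node as the discounted p*-expectation of its children.
Terminal payoffs: V(1,0)=0.0000, V(1,1)=50.0000
Node (0,0) S=185.0000: V=(p*·50.0000+(1−p*)·0.0000)/1.11=38.0068; Δ=(50.0000−0.0000)/(214.6000−155.4000)=0.8446; B=V−Δ·S=-118.2432
Root portfolio cost Δ·185+B reproduces V0=38.0068.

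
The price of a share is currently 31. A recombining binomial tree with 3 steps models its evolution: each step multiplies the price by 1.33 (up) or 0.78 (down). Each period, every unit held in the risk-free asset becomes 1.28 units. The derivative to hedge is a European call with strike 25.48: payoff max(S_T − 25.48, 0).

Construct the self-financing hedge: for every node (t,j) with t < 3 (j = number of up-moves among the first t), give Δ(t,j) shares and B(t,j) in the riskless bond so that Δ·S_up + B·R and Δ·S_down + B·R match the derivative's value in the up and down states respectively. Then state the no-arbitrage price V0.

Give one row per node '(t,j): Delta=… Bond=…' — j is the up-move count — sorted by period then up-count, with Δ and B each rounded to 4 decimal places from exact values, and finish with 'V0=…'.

Under the risk-neutral measure, an up-move has probability p* = (R−d)/(u−d) = 0.9091 and values discount at R = 1.28.
At expiry t=3: V(3,0)=0.0000, V(3,1)=0.0000, V(3,2)=17.2920, V(3,3)=47.4517
(2,0): S=18.8604. Δ = (V_up−V_dn)/(S_up−S_dn) = (0.0000−0.0000)/(25.0843−14.7111) = 0.0000. V = [p*·0.0000 + (1−p*)·0.0000]/1.28 = 0.0000. B = V − Δ·S = 0.0000.
(2,1): S=32.1594. Δ = (V_up−V_dn)/(S_up−S_dn) = (17.2920−0.0000)/(42.7720−25.0843) = 0.9776. V = [p*·17.2920 + (1−p*)·0.0000]/1.28 = 12.2813. B = V − Δ·S = -19.1588.
(2,2): S=54.8359. Δ = (V_up−V_dn)/(S_up−S_dn) = (47.4517−17.2920)/(72.9317−42.7720) = 1.0000. V = [p*·47.4517 + (1−p*)·17.2920]/1.28 = 34.9297. B = V − Δ·S = -19.9063.
(1,0): S=24.1800. Δ = (V_up−V_dn)/(S_up−S_dn) = (12.2813−0.0000)/(32.1594−18.8604) = 0.9235. V = [p*·12.2813 + (1−p*)·0.0000]/1.28 = 8.7225. B = V − Δ·S = -13.6071.
(1,1): S=41.2300. Δ = (V_up−V_dn)/(S_up−S_dn) = (34.9297−12.2813)/(54.8359−32.1594) = 0.9988. V = [p*·34.9297 + (1−p*)·12.2813]/1.28 = 25.6802. B = V − Δ·S = -15.4987.
(0,0): S=31.0000. Δ = (V_up−V_dn)/(S_up−S_dn) = (25.6802−8.7225)/(41.2300−24.1800) = 0.9946. V = [p*·25.6802 + (1−p*)·8.7225]/1.28 = 18.8583. B = V − Δ·S = -11.9740.
Check: Δ(0,0)·S0 + B(0,0) = 18.8583 = V0.

(0,0): Delta=0.9946 Bond=-11.9740
(1,0): Delta=0.9235 Bond=-13.6071
(1,1): Delta=0.9988 Bond=-15.4987
(2,0): Delta=0.0000 Bond=0.0000
(2,1): Delta=0.9776 Bond=-19.1588
(2,2): Delta=1.0000 Bond=-19.9062
V0=18.8583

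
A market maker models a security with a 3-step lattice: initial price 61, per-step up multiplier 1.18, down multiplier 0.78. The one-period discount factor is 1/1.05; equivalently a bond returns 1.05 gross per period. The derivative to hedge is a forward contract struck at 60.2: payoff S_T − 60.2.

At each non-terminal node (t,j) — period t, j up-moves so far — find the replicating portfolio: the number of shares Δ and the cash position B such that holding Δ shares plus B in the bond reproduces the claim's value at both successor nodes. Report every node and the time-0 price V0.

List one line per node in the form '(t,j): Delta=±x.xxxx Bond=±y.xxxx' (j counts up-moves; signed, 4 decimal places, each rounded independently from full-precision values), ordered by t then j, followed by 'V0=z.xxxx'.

Risk-neutral probability p* = (R−d)/(u−d) = (1.05−0.78)/(1.18−0.78) = 0.6750.
Terminal values V(3,·): V(3,0)=-31.2523, V(3,1)=-16.4074, V(3,2)=6.0504, V(3,3)=40.0250
  t=2,j=0: stock 37.1124 → up 43.7926 (V=-16.4074), down 28.9477 (V=-31.2523). Price -20.2209; hedge Δ=1.0000, bond B=-57.3333.
  t=2,j=1: stock 56.1444 → up 66.2504 (V=6.0504), down 43.7926 (V=-16.4074). Price -1.1889; hedge Δ=1.0000, bond B=-57.3333.
  t=2,j=2: stock 84.9364 → up 100.2250 (V=40.0250), down 66.2504 (V=6.0504). Price 27.6031; hedge Δ=1.0000, bond B=-57.3333.
  t=1,j=0: stock 47.5800 → up 56.1444 (V=-1.1889), down 37.1124 (V=-20.2209). Price -7.0232; hedge Δ=1.0000, bond B=-54.6032.
  t=1,j=1: stock 71.9800 → up 84.9364 (V=27.6031), down 56.1444 (V=-1.1889). Price 17.3768; hedge Δ=1.0000, bond B=-54.6032.
  t=0,j=0: stock 61.0000 → up 71.9800 (V=17.3768), down 47.5800 (V=-7.0232). Price 8.9970; hedge Δ=1.0000, bond B=-52.0030.
The time-0 hedge costs 8.9970, which is the no-arbitrage price.

(0,0): Delta=1.0000 Bond=-52.0030
(1,0): Delta=1.0000 Bond=-54.6032
(1,1): Delta=1.0000 Bond=-54.6032
(2,0): Delta=1.0000 Bond=-57.3333
(2,1): Delta=1.0000 Bond=-57.3333
(2,2): Delta=1.0000 Bond=-57.3333
V0=8.9970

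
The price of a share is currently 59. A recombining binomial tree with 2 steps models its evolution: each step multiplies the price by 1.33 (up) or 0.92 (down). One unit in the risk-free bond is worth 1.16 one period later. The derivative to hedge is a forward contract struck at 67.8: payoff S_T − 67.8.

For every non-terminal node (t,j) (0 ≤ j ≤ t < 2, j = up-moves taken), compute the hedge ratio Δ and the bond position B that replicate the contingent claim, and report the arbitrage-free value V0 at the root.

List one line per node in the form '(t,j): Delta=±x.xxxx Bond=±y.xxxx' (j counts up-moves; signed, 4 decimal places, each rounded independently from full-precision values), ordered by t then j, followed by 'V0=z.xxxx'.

(0,0): Delta=1.0000 Bond=-50.3864
(1,0): Delta=1.0000 Bond=-58.4483
(1,1): Delta=1.0000 Bond=-58.4483
V0=8.6136

The replicating-portfolio and risk-neutral prices coincide; use p* = (1.16−0.92)/(1.33−0.92) = 0.5854 for the latter.
At expiry t=2: V(2,0)=-17.8624, V(2,1)=4.3924, V(2,2)=36.5651
Node (1,0) S=54.2800: V=(p*·4.3924+(1−p*)·-17.8624)/1.16=-4.1683; Δ=(4.3924−-17.8624)/(72.1924−49.9376)=1.0000; B=V−Δ·S=-58.4483
Node (1,1) S=78.4700: V=(p*·36.5651+(1−p*)·4.3924)/1.16=20.0217; Δ=(36.5651−4.3924)/(104.3651−72.1924)=1.0000; B=V−Δ·S=-58.4483
Node (0,0) S=59.0000: V=(p*·20.0217+(1−p*)·-4.1683)/1.16=8.6136; Δ=(20.0217−-4.1683)/(78.4700−54.2800)=1.0000; B=V−Δ·S=-50.3864
The time-0 hedge costs 8.6136, which is the no-arbitrage price.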